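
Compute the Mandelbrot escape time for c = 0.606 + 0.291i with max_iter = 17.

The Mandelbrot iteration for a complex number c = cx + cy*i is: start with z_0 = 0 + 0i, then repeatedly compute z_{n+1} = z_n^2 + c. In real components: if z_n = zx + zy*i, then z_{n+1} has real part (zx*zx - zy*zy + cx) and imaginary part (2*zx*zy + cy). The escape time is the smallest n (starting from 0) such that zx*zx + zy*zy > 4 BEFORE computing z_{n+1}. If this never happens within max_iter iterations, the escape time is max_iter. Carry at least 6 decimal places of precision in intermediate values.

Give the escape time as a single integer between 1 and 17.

z_0 = 0 + 0i, c = 0.6060 + 0.2910i
Iter 1: z = 0.6060 + 0.2910i, |z|^2 = 0.4519
Iter 2: z = 0.8886 + 0.6437i, |z|^2 = 1.2039
Iter 3: z = 0.9812 + 1.4349i, |z|^2 = 3.0217
Iter 4: z = -0.4902 + 3.1068i, |z|^2 = 9.8928
Escaped at iteration 4

Answer: 4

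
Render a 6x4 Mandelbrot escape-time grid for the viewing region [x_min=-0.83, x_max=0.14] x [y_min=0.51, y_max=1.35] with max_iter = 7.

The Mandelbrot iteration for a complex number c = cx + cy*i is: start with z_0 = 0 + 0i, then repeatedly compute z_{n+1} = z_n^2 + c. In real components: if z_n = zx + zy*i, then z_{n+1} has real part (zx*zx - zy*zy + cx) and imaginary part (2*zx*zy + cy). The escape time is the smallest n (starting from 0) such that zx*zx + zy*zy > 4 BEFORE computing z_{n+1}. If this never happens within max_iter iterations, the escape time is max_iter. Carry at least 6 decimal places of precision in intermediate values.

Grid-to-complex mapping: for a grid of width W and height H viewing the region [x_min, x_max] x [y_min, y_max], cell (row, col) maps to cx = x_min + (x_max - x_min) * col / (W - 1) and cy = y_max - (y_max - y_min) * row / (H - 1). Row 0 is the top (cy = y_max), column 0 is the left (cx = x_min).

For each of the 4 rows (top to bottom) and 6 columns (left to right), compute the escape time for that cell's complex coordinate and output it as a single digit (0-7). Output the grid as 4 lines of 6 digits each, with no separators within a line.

(row=0, col=0): c = -0.8300 + 1.3500i → escape time 2
(row=0, col=1): c = -0.6360 + 1.3500i → escape time 2
(row=0, col=2): c = -0.4420 + 1.3500i → escape time 2
(row=0, col=3): c = -0.2480 + 1.3500i → escape time 2
(row=0, col=4): c = -0.0540 + 1.3500i → escape time 2
(row=0, col=5): c = 0.1400 + 1.3500i → escape time 2
(row=1, col=0): c = -0.8300 + 1.0700i → escape time 3
(row=1, col=1): c = -0.6360 + 1.0700i → escape time 3
(row=1, col=2): c = -0.4420 + 1.0700i → escape time 4
(row=1, col=3): c = -0.2480 + 1.0700i → escape time 6
(row=1, col=4): c = -0.0540 + 1.0700i → escape time 5
(row=1, col=5): c = 0.1400 + 1.0700i → escape time 4
(row=2, col=0): c = -0.8300 + 0.7900i → escape time 4
(row=2, col=1): c = -0.6360 + 0.7900i → escape time 4
(row=2, col=2): c = -0.4420 + 0.7900i → escape time 6
(row=2, col=3): c = -0.2480 + 0.7900i → escape time 7
(row=2, col=4): c = -0.0540 + 0.7900i → escape time 7
(row=2, col=5): c = 0.1400 + 0.7900i → escape time 6
(row=3, col=0): c = -0.8300 + 0.5100i → escape time 6
(row=3, col=1): c = -0.6360 + 0.5100i → escape time 7
(row=3, col=2): c = -0.4420 + 0.5100i → escape time 7
(row=3, col=3): c = -0.2480 + 0.5100i → escape time 7
(row=3, col=4): c = -0.0540 + 0.5100i → escape time 7
(row=3, col=5): c = 0.1400 + 0.5100i → escape time 7

Answer: 222222
334654
446776
677777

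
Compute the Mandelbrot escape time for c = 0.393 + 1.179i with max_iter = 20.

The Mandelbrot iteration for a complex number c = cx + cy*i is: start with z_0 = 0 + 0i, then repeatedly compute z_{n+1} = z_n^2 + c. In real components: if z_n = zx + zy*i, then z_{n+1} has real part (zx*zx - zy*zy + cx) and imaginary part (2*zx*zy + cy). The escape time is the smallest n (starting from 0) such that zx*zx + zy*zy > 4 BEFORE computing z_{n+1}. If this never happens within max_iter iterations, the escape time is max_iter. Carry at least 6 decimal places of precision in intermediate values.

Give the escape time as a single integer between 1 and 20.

z_0 = 0 + 0i, c = 0.3930 + 1.1790i
Iter 1: z = 0.3930 + 1.1790i, |z|^2 = 1.5445
Iter 2: z = -0.8426 + 2.1057i, |z|^2 = 5.1439
Escaped at iteration 2

Answer: 2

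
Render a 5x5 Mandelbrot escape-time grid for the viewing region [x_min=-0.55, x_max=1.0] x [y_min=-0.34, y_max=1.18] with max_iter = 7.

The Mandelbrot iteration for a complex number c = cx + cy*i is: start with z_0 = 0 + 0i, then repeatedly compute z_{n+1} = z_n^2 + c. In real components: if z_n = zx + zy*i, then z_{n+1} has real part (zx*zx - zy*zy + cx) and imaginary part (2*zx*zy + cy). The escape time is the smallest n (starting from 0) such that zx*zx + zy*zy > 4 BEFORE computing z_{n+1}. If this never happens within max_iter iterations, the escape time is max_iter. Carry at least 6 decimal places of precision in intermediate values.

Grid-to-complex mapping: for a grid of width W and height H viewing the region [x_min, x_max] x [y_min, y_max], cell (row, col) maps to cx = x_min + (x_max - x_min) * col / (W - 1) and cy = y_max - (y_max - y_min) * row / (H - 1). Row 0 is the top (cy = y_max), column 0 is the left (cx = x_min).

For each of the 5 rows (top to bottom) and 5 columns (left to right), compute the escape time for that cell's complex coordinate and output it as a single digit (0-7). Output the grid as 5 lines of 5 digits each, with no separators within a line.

Answer: 34222
57532
77742
77742
77742

Derivation:
(row=0, col=0): c = -0.5500 + 1.1800i → escape time 3
(row=0, col=1): c = -0.1625 + 1.1800i → escape time 4
(row=0, col=2): c = 0.2250 + 1.1800i → escape time 2
(row=0, col=3): c = 0.6125 + 1.1800i → escape time 2
(row=0, col=4): c = 1.0000 + 1.1800i → escape time 2
(row=1, col=0): c = -0.5500 + 0.8000i → escape time 5
(row=1, col=1): c = -0.1625 + 0.8000i → escape time 7
(row=1, col=2): c = 0.2250 + 0.8000i → escape time 5
(row=1, col=3): c = 0.6125 + 0.8000i → escape time 3
(row=1, col=4): c = 1.0000 + 0.8000i → escape time 2
(row=2, col=0): c = -0.5500 + 0.4200i → escape time 7
(row=2, col=1): c = -0.1625 + 0.4200i → escape time 7
(row=2, col=2): c = 0.2250 + 0.4200i → escape time 7
(row=2, col=3): c = 0.6125 + 0.4200i → escape time 4
(row=2, col=4): c = 1.0000 + 0.4200i → escape time 2
(row=3, col=0): c = -0.5500 + 0.0400i → escape time 7
(row=3, col=1): c = -0.1625 + 0.0400i → escape time 7
(row=3, col=2): c = 0.2250 + 0.0400i → escape time 7
(row=3, col=3): c = 0.6125 + 0.0400i → escape time 4
(row=3, col=4): c = 1.0000 + 0.0400i → escape time 2
(row=4, col=0): c = -0.5500 + -0.3400i → escape time 7
(row=4, col=1): c = -0.1625 + -0.3400i → escape time 7
(row=4, col=2): c = 0.2250 + -0.3400i → escape time 7
(row=4, col=3): c = 0.6125 + -0.3400i → escape time 4
(row=4, col=4): c = 1.0000 + -0.3400i → escape time 2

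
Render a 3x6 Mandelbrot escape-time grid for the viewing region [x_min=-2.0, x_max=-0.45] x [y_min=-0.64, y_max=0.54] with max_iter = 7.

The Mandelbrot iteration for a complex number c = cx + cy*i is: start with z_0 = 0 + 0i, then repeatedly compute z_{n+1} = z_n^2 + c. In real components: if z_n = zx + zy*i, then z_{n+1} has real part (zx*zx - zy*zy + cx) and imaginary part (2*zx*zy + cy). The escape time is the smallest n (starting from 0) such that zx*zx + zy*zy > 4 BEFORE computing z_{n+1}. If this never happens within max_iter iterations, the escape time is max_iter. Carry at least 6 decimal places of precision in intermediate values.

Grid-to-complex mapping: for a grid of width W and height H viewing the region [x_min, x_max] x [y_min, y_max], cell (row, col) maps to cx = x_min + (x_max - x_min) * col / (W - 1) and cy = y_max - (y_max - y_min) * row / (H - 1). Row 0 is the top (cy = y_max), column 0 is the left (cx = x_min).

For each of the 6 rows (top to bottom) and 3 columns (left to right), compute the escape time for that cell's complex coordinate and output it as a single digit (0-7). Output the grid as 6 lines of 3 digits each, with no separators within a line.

(row=0, col=0): c = -2.0000 + 0.5400i → escape time 1
(row=0, col=1): c = -1.2250 + 0.5400i → escape time 4
(row=0, col=2): c = -0.4500 + 0.5400i → escape time 7
(row=1, col=0): c = -2.0000 + 0.3040i → escape time 1
(row=1, col=1): c = -1.2250 + 0.3040i → escape time 7
(row=1, col=2): c = -0.4500 + 0.3040i → escape time 7
(row=2, col=0): c = -2.0000 + 0.0680i → escape time 1
(row=2, col=1): c = -1.2250 + 0.0680i → escape time 7
(row=2, col=2): c = -0.4500 + 0.0680i → escape time 7
(row=3, col=0): c = -2.0000 + -0.1680i → escape time 1
(row=3, col=1): c = -1.2250 + -0.1680i → escape time 7
(row=3, col=2): c = -0.4500 + -0.1680i → escape time 7
(row=4, col=0): c = -2.0000 + -0.4040i → escape time 1
(row=4, col=1): c = -1.2250 + -0.4040i → escape time 7
(row=4, col=2): c = -0.4500 + -0.4040i → escape time 7
(row=5, col=0): c = -2.0000 + -0.6400i → escape time 1
(row=5, col=1): c = -1.2250 + -0.6400i → escape time 3
(row=5, col=2): c = -0.4500 + -0.6400i → escape time 7

Answer: 147
177
177
177
177
137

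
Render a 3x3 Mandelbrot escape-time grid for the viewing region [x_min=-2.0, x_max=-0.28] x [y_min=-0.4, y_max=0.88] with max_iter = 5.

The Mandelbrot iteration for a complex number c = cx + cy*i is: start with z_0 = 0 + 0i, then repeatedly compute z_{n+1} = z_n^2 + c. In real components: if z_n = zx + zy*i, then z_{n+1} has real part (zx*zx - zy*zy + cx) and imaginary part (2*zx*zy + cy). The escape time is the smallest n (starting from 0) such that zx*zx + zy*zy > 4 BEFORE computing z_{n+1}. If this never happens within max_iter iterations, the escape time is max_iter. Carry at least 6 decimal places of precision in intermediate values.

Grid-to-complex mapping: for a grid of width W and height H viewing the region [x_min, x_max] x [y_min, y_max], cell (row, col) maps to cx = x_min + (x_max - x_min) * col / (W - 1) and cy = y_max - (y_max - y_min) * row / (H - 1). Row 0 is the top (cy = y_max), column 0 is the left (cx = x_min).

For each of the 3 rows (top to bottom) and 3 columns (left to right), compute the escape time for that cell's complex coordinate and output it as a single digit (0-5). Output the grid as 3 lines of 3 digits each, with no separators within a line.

Answer: 135
155
155

Derivation:
(row=0, col=0): c = -2.0000 + 0.8800i → escape time 1
(row=0, col=1): c = -1.1400 + 0.8800i → escape time 3
(row=0, col=2): c = -0.2800 + 0.8800i → escape time 5
(row=1, col=0): c = -2.0000 + 0.2400i → escape time 1
(row=1, col=1): c = -1.1400 + 0.2400i → escape time 5
(row=1, col=2): c = -0.2800 + 0.2400i → escape time 5
(row=2, col=0): c = -2.0000 + -0.4000i → escape time 1
(row=2, col=1): c = -1.1400 + -0.4000i → escape time 5
(row=2, col=2): c = -0.2800 + -0.4000i → escape time 5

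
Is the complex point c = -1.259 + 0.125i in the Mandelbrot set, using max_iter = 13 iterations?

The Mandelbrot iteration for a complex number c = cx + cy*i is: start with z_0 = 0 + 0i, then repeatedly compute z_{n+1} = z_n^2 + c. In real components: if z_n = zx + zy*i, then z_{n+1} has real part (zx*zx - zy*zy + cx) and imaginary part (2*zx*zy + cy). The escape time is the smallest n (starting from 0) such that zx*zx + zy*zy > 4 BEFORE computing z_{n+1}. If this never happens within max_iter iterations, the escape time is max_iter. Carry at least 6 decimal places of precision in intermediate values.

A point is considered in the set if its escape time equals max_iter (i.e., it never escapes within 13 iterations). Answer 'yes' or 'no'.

z_0 = 0 + 0i, c = -1.2590 + 0.1250i
Iter 1: z = -1.2590 + 0.1250i, |z|^2 = 1.6007
Iter 2: z = 0.3105 + -0.1897i, |z|^2 = 0.1324
Iter 3: z = -1.1986 + 0.0072i, |z|^2 = 1.4367
Iter 4: z = 0.1776 + 0.1078i, |z|^2 = 0.0432
Iter 5: z = -1.2391 + 0.1633i, |z|^2 = 1.5619
Iter 6: z = 0.2496 + -0.2797i, |z|^2 = 0.1405
Iter 7: z = -1.2749 + -0.0146i, |z|^2 = 1.6256
Iter 8: z = 0.3662 + 0.1623i, |z|^2 = 0.1604
Iter 9: z = -1.1512 + 0.2438i, |z|^2 = 1.3848
Iter 10: z = 0.0069 + -0.4364i, |z|^2 = 0.1905
Iter 11: z = -1.4494 + 0.1190i, |z|^2 = 2.1149
Iter 12: z = 0.8276 + -0.2199i, |z|^2 = 0.7333
Did not escape in 13 iterations → in set

Answer: yes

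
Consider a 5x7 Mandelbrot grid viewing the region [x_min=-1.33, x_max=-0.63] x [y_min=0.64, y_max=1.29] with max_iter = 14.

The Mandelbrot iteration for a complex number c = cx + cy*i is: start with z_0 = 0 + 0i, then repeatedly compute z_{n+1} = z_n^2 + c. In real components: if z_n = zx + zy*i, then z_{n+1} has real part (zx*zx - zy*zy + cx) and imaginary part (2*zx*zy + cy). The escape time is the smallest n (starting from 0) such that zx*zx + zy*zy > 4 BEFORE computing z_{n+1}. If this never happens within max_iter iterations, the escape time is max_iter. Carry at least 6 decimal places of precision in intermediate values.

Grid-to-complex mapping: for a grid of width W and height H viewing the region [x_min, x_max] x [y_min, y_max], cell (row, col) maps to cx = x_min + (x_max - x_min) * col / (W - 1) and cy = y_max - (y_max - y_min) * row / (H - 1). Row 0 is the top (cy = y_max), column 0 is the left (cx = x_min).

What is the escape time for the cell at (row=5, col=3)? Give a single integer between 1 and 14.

z_0 = 0 + 0i, c = -0.8050 + 0.7483i
Iter 1: z = -0.8050 + 0.7483i, |z|^2 = 1.2080
Iter 2: z = -0.7170 + -0.4565i, |z|^2 = 0.7224
Iter 3: z = -0.4993 + 1.4029i, |z|^2 = 2.2175
Iter 4: z = -2.5238 + -0.6527i, |z|^2 = 6.7957
Escaped at iteration 4

Answer: 4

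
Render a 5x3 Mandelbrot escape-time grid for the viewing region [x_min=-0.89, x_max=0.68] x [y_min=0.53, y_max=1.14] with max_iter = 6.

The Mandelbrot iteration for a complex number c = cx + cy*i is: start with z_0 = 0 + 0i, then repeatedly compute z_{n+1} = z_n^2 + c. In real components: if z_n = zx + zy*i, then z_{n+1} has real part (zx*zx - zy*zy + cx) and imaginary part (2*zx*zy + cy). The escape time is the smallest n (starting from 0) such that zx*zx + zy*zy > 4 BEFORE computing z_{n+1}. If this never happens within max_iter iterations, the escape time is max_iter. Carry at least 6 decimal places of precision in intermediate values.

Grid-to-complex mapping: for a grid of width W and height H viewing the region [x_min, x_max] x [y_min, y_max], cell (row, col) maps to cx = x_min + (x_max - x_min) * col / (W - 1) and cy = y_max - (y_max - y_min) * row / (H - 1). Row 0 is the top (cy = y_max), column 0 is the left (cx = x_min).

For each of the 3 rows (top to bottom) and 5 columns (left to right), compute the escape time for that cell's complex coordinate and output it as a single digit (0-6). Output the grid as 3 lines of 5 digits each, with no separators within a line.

(row=0, col=0): c = -0.8900 + 1.1400i → escape time 3
(row=0, col=1): c = -0.4975 + 1.1400i → escape time 3
(row=0, col=2): c = -0.1050 + 1.1400i → escape time 5
(row=0, col=3): c = 0.2875 + 1.1400i → escape time 2
(row=0, col=4): c = 0.6800 + 1.1400i → escape time 2
(row=1, col=0): c = -0.8900 + 0.8350i → escape time 4
(row=1, col=1): c = -0.4975 + 0.8350i → escape time 5
(row=1, col=2): c = -0.1050 + 0.8350i → escape time 6
(row=1, col=3): c = 0.2875 + 0.8350i → escape time 4
(row=1, col=4): c = 0.6800 + 0.8350i → escape time 2
(row=2, col=0): c = -0.8900 + 0.5300i → escape time 5
(row=2, col=1): c = -0.4975 + 0.5300i → escape time 6
(row=2, col=2): c = -0.1050 + 0.5300i → escape time 6
(row=2, col=3): c = 0.2875 + 0.5300i → escape time 6
(row=2, col=4): c = 0.6800 + 0.5300i → escape time 3

Answer: 33522
45642
56663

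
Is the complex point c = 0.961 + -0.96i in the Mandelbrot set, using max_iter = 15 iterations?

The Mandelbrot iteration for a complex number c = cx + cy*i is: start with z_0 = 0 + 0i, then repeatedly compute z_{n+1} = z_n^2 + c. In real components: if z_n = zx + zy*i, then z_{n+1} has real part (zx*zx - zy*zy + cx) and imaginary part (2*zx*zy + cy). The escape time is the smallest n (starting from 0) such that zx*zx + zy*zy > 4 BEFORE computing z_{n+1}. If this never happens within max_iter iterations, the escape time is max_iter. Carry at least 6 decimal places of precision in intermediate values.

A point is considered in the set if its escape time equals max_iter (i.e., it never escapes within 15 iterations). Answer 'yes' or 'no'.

Answer: no

Derivation:
z_0 = 0 + 0i, c = 0.9610 + -0.9600i
Iter 1: z = 0.9610 + -0.9600i, |z|^2 = 1.8451
Iter 2: z = 0.9629 + -2.8051i, |z|^2 = 8.7959
Escaped at iteration 2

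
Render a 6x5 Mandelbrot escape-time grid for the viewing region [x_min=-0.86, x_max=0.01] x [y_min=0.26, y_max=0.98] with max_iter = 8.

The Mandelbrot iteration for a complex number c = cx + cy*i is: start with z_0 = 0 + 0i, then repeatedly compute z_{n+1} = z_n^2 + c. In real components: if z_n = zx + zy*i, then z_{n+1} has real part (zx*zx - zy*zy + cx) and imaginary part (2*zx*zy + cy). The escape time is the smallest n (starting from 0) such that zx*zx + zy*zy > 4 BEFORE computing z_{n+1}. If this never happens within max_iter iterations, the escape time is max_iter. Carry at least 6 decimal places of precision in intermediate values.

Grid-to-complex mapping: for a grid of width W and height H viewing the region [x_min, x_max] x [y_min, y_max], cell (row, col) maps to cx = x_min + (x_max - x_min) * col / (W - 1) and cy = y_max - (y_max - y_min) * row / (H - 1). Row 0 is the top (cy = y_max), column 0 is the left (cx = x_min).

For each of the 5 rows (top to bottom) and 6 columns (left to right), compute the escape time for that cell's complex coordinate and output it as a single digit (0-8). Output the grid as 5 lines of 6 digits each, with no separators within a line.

Answer: 344586
445788
568888
688888
888888

Derivation:
(row=0, col=0): c = -0.8600 + 0.9800i → escape time 3
(row=0, col=1): c = -0.6860 + 0.9800i → escape time 4
(row=0, col=2): c = -0.5120 + 0.9800i → escape time 4
(row=0, col=3): c = -0.3380 + 0.9800i → escape time 5
(row=0, col=4): c = -0.1640 + 0.9800i → escape time 8
(row=0, col=5): c = 0.0100 + 0.9800i → escape time 6
(row=1, col=0): c = -0.8600 + 0.8000i → escape time 4
(row=1, col=1): c = -0.6860 + 0.8000i → escape time 4
(row=1, col=2): c = -0.5120 + 0.8000i → escape time 5
(row=1, col=3): c = -0.3380 + 0.8000i → escape time 7
(row=1, col=4): c = -0.1640 + 0.8000i → escape time 8
(row=1, col=5): c = 0.0100 + 0.8000i → escape time 8
(row=2, col=0): c = -0.8600 + 0.6200i → escape time 5
(row=2, col=1): c = -0.6860 + 0.6200i → escape time 6
(row=2, col=2): c = -0.5120 + 0.6200i → escape time 8
(row=2, col=3): c = -0.3380 + 0.6200i → escape time 8
(row=2, col=4): c = -0.1640 + 0.6200i → escape time 8
(row=2, col=5): c = 0.0100 + 0.6200i → escape time 8
(row=3, col=0): c = -0.8600 + 0.4400i → escape time 6
(row=3, col=1): c = -0.6860 + 0.4400i → escape time 8
(row=3, col=2): c = -0.5120 + 0.4400i → escape time 8
(row=3, col=3): c = -0.3380 + 0.4400i → escape time 8
(row=3, col=4): c = -0.1640 + 0.4400i → escape time 8
(row=3, col=5): c = 0.0100 + 0.4400i → escape time 8
(row=4, col=0): c = -0.8600 + 0.2600i → escape time 8
(row=4, col=1): c = -0.6860 + 0.2600i → escape time 8
(row=4, col=2): c = -0.5120 + 0.2600i → escape time 8
(row=4, col=3): c = -0.3380 + 0.2600i → escape time 8
(row=4, col=4): c = -0.1640 + 0.2600i → escape time 8
(row=4, col=5): c = 0.0100 + 0.2600i → escape time 8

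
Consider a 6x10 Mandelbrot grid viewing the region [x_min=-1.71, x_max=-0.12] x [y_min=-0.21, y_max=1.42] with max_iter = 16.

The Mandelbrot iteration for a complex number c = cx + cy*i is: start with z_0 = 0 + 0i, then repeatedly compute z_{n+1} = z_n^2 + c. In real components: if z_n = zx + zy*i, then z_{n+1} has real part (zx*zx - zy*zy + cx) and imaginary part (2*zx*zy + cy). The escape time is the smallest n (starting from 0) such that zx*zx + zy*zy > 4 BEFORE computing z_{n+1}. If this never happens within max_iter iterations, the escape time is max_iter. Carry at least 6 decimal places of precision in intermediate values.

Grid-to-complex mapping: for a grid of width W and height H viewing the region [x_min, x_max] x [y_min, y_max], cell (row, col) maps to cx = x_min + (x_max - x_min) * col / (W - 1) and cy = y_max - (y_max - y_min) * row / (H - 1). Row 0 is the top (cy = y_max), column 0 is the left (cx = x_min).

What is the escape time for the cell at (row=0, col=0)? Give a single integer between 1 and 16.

z_0 = 0 + 0i, c = -1.7100 + 1.4200i
Iter 1: z = -1.7100 + 1.4200i, |z|^2 = 4.9405
Escaped at iteration 1

Answer: 1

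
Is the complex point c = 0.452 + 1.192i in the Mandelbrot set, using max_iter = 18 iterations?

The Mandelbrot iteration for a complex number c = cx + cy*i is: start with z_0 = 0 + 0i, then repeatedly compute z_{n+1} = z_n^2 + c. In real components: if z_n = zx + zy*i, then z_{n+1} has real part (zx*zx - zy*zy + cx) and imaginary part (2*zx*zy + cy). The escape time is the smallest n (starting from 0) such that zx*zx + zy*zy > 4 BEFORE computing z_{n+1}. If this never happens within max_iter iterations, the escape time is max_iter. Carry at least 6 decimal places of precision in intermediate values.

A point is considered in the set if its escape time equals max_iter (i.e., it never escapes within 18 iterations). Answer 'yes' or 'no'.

z_0 = 0 + 0i, c = 0.4520 + 1.1920i
Iter 1: z = 0.4520 + 1.1920i, |z|^2 = 1.6252
Iter 2: z = -0.7646 + 2.2696i, |z|^2 = 5.7355
Escaped at iteration 2

Answer: no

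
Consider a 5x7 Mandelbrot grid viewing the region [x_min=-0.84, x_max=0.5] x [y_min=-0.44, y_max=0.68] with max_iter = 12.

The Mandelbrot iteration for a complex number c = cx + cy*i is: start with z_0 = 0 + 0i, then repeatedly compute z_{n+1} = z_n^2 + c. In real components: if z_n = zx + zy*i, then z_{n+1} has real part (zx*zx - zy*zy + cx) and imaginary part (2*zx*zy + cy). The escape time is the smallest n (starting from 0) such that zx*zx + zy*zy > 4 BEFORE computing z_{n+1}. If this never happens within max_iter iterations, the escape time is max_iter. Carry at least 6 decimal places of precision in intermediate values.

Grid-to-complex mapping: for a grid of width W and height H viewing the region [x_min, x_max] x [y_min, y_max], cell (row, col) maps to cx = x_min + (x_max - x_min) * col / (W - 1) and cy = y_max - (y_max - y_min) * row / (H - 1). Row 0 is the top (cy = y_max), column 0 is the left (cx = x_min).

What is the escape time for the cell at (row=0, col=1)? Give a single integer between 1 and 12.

Answer: 12

Derivation:
z_0 = 0 + 0i, c = -0.5050 + 0.6800i
Iter 1: z = -0.5050 + 0.6800i, |z|^2 = 0.7174
Iter 2: z = -0.7124 + -0.0068i, |z|^2 = 0.5075
Iter 3: z = 0.0024 + 0.6897i, |z|^2 = 0.4757
Iter 4: z = -0.9807 + 0.6834i, |z|^2 = 1.4287
Iter 5: z = -0.0103 + -0.6603i, |z|^2 = 0.4361
Iter 6: z = -0.9409 + 0.6936i, |z|^2 = 1.3663
Iter 7: z = -0.1008 + -0.6251i, |z|^2 = 0.4009
Iter 8: z = -0.8856 + 0.8060i, |z|^2 = 1.4339
Iter 9: z = -0.3704 + -0.7476i, |z|^2 = 0.6961
Iter 10: z = -0.9267 + 1.2338i, |z|^2 = 2.3812
Iter 11: z = -1.1685 + -1.6069i, |z|^2 = 3.9473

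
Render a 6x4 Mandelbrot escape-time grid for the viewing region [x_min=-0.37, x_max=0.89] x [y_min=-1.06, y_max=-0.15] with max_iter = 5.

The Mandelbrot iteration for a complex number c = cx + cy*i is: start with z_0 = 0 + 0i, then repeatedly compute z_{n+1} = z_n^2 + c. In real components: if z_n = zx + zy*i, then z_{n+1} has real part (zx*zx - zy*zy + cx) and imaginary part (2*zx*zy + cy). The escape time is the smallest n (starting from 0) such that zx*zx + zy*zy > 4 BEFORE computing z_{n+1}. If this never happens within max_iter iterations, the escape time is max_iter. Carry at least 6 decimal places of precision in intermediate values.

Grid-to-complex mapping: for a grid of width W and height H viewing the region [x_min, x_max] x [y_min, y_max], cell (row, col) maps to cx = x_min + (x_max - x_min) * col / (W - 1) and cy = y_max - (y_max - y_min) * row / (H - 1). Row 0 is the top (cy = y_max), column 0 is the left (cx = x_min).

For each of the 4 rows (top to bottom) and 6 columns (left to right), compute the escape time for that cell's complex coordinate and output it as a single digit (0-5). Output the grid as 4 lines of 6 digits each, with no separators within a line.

Answer: 555543
555533
555432
454322

Derivation:
(row=0, col=0): c = -0.3700 + -0.1500i → escape time 5
(row=0, col=1): c = -0.1180 + -0.1500i → escape time 5
(row=0, col=2): c = 0.1340 + -0.1500i → escape time 5
(row=0, col=3): c = 0.3860 + -0.1500i → escape time 5
(row=0, col=4): c = 0.6380 + -0.1500i → escape time 4
(row=0, col=5): c = 0.8900 + -0.1500i → escape time 3
(row=1, col=0): c = -0.3700 + -0.4533i → escape time 5
(row=1, col=1): c = -0.1180 + -0.4533i → escape time 5
(row=1, col=2): c = 0.1340 + -0.4533i → escape time 5
(row=1, col=3): c = 0.3860 + -0.4533i → escape time 5
(row=1, col=4): c = 0.6380 + -0.4533i → escape time 3
(row=1, col=5): c = 0.8900 + -0.4533i → escape time 3
(row=2, col=0): c = -0.3700 + -0.7567i → escape time 5
(row=2, col=1): c = -0.1180 + -0.7567i → escape time 5
(row=2, col=2): c = 0.1340 + -0.7567i → escape time 5
(row=2, col=3): c = 0.3860 + -0.7567i → escape time 4
(row=2, col=4): c = 0.6380 + -0.7567i → escape time 3
(row=2, col=5): c = 0.8900 + -0.7567i → escape time 2
(row=3, col=0): c = -0.3700 + -1.0600i → escape time 4
(row=3, col=1): c = -0.1180 + -1.0600i → escape time 5
(row=3, col=2): c = 0.1340 + -1.0600i → escape time 4
(row=3, col=3): c = 0.3860 + -1.0600i → escape time 3
(row=3, col=4): c = 0.6380 + -1.0600i → escape time 2
(row=3, col=5): c = 0.8900 + -1.0600i → escape time 2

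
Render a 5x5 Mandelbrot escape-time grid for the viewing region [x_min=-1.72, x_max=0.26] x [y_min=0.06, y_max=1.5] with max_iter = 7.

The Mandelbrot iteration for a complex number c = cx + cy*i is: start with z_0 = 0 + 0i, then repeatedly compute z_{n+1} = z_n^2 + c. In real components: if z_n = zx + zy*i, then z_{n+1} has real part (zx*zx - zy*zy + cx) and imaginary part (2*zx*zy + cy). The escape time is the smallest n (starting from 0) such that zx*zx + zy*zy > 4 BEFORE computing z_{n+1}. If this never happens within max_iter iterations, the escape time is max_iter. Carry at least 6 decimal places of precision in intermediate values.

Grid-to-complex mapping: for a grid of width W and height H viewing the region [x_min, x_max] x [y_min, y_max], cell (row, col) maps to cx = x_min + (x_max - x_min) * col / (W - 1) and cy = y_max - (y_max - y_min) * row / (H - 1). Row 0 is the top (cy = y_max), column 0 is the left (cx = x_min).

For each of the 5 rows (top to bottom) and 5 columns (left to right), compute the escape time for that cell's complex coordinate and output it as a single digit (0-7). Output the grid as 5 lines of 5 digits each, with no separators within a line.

(row=0, col=0): c = -1.7200 + 1.5000i → escape time 1
(row=0, col=1): c = -1.2250 + 1.5000i → escape time 2
(row=0, col=2): c = -0.7300 + 1.5000i → escape time 2
(row=0, col=3): c = -0.2350 + 1.5000i → escape time 2
(row=0, col=4): c = 0.2600 + 1.5000i → escape time 2
(row=1, col=0): c = -1.7200 + 1.1400i → escape time 1
(row=1, col=1): c = -1.2250 + 1.1400i → escape time 3
(row=1, col=2): c = -0.7300 + 1.1400i → escape time 3
(row=1, col=3): c = -0.2350 + 1.1400i → escape time 4
(row=1, col=4): c = 0.2600 + 1.1400i → escape time 3
(row=2, col=0): c = -1.7200 + 0.7800i → escape time 2
(row=2, col=1): c = -1.2250 + 0.7800i → escape time 3
(row=2, col=2): c = -0.7300 + 0.7800i → escape time 4
(row=2, col=3): c = -0.2350 + 0.7800i → escape time 7
(row=2, col=4): c = 0.2600 + 0.7800i → escape time 5
(row=3, col=0): c = -1.7200 + 0.4200i → escape time 3
(row=3, col=1): c = -1.2250 + 0.4200i → escape time 6
(row=3, col=2): c = -0.7300 + 0.4200i → escape time 7
(row=3, col=3): c = -0.2350 + 0.4200i → escape time 7
(row=3, col=4): c = 0.2600 + 0.4200i → escape time 7
(row=4, col=0): c = -1.7200 + 0.0600i → escape time 7
(row=4, col=1): c = -1.2250 + 0.0600i → escape time 7
(row=4, col=2): c = -0.7300 + 0.0600i → escape time 7
(row=4, col=3): c = -0.2350 + 0.0600i → escape time 7
(row=4, col=4): c = 0.2600 + 0.0600i → escape time 7

Answer: 12222
13343
23475
36777
77777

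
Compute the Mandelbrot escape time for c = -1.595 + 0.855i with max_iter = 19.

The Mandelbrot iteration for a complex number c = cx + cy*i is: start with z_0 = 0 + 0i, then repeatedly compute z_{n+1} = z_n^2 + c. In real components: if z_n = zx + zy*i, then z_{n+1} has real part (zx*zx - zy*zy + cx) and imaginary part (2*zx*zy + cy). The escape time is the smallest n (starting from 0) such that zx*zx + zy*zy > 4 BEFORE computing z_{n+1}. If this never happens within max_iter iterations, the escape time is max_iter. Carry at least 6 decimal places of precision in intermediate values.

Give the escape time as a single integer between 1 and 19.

z_0 = 0 + 0i, c = -1.5950 + 0.8550i
Iter 1: z = -1.5950 + 0.8550i, |z|^2 = 3.2750
Iter 2: z = 0.2180 + -1.8724i, |z|^2 = 3.5536
Iter 3: z = -5.0535 + 0.0386i, |z|^2 = 25.5398
Escaped at iteration 3

Answer: 3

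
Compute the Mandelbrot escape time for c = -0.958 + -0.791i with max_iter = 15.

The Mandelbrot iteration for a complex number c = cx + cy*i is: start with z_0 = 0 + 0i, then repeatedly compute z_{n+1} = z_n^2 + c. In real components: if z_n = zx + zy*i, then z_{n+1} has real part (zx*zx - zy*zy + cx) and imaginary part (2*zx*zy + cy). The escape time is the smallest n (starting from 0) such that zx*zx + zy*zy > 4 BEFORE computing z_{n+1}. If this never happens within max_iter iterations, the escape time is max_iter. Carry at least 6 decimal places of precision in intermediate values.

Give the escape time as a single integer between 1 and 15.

z_0 = 0 + 0i, c = -0.9580 + -0.7910i
Iter 1: z = -0.9580 + -0.7910i, |z|^2 = 1.5434
Iter 2: z = -0.6659 + 0.7246i, |z|^2 = 0.9684
Iter 3: z = -1.0395 + -1.7560i, |z|^2 = 4.1641
Escaped at iteration 3

Answer: 3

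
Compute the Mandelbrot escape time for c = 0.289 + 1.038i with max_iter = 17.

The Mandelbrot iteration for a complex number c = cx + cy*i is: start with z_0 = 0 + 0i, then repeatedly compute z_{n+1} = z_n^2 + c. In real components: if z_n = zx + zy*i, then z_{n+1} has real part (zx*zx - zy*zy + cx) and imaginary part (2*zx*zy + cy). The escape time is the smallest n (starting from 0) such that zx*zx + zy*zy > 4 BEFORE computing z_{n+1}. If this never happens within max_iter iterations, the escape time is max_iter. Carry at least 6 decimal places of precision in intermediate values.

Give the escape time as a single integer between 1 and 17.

z_0 = 0 + 0i, c = 0.2890 + 1.0380i
Iter 1: z = 0.2890 + 1.0380i, |z|^2 = 1.1610
Iter 2: z = -0.7049 + 1.6380i, |z|^2 = 3.1798
Iter 3: z = -1.8970 + -1.2713i, |z|^2 = 5.2148
Escaped at iteration 3

Answer: 3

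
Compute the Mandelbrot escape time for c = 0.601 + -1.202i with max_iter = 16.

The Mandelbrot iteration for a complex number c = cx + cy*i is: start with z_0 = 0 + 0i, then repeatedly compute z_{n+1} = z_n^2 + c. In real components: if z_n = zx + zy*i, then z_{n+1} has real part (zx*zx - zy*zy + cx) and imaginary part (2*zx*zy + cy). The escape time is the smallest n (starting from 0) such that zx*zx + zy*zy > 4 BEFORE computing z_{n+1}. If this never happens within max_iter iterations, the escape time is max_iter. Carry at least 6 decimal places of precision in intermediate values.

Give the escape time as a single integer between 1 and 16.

z_0 = 0 + 0i, c = 0.6010 + -1.2020i
Iter 1: z = 0.6010 + -1.2020i, |z|^2 = 1.8060
Iter 2: z = -0.4826 + -2.6468i, |z|^2 = 7.2385
Escaped at iteration 2

Answer: 2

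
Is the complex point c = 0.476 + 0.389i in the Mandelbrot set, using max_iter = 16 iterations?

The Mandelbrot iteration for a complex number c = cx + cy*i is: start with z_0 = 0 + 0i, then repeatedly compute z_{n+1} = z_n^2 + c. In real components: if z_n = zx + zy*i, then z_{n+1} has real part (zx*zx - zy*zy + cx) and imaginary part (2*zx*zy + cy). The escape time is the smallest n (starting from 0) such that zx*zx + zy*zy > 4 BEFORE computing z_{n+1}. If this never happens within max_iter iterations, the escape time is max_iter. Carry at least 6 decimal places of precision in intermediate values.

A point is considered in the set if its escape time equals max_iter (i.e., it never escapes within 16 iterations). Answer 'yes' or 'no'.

Answer: no

Derivation:
z_0 = 0 + 0i, c = 0.4760 + 0.3890i
Iter 1: z = 0.4760 + 0.3890i, |z|^2 = 0.3779
Iter 2: z = 0.5513 + 0.7593i, |z|^2 = 0.8805
Iter 3: z = 0.2033 + 1.2262i, |z|^2 = 1.5448
Iter 4: z = -0.9862 + 0.8876i, |z|^2 = 1.7603
Iter 5: z = 0.6607 + -1.3616i, |z|^2 = 2.2904
Iter 6: z = -0.9413 + -1.4102i, |z|^2 = 2.8747
Iter 7: z = -0.6267 + 3.0438i, |z|^2 = 9.6575
Escaped at iteration 7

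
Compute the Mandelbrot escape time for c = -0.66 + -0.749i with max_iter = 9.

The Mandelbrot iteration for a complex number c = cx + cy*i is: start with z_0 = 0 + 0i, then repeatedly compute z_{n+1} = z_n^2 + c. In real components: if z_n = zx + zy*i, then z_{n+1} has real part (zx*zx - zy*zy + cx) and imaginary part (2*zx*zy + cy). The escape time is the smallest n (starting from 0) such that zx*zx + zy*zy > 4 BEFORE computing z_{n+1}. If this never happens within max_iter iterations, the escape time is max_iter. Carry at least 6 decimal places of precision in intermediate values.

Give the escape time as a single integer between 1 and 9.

Answer: 5

Derivation:
z_0 = 0 + 0i, c = -0.6600 + -0.7490i
Iter 1: z = -0.6600 + -0.7490i, |z|^2 = 0.9966
Iter 2: z = -0.7854 + 0.2397i, |z|^2 = 0.6743
Iter 3: z = -0.1006 + -1.1255i, |z|^2 = 1.2768
Iter 4: z = -1.9166 + -0.5226i, |z|^2 = 3.9465
Iter 5: z = 2.7403 + 1.2541i, |z|^2 = 9.0821
Escaped at iteration 5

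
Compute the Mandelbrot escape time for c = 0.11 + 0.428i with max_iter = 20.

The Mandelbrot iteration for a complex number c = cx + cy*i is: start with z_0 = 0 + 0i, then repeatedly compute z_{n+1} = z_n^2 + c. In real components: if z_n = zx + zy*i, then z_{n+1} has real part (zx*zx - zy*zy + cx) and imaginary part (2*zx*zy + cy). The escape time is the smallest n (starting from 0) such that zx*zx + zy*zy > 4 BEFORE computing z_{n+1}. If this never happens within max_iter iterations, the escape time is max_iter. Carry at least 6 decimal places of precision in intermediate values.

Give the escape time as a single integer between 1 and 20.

z_0 = 0 + 0i, c = 0.1100 + 0.4280i
Iter 1: z = 0.1100 + 0.4280i, |z|^2 = 0.1953
Iter 2: z = -0.0611 + 0.5222i, |z|^2 = 0.2764
Iter 3: z = -0.1589 + 0.3642i, |z|^2 = 0.1579
Iter 4: z = 0.0026 + 0.3122i, |z|^2 = 0.0975
Iter 5: z = 0.0125 + 0.4296i, |z|^2 = 0.1847
Iter 6: z = -0.0744 + 0.4388i, |z|^2 = 0.1980
Iter 7: z = -0.0770 + 0.3627i, |z|^2 = 0.1375
Iter 8: z = -0.0156 + 0.3722i, |z|^2 = 0.1388
Iter 9: z = -0.0283 + 0.4164i, |z|^2 = 0.1742
Iter 10: z = -0.0626 + 0.4045i, |z|^2 = 0.1675
Iter 11: z = -0.0497 + 0.3774i, |z|^2 = 0.1449
Iter 12: z = -0.0300 + 0.3905i, |z|^2 = 0.1534
Iter 13: z = -0.0416 + 0.4046i, |z|^2 = 0.1654
Iter 14: z = -0.0520 + 0.3943i, |z|^2 = 0.1582
Iter 15: z = -0.0428 + 0.3870i, |z|^2 = 0.1516
Iter 16: z = -0.0379 + 0.3949i, |z|^2 = 0.1574
Iter 17: z = -0.0445 + 0.3980i, |z|^2 = 0.1604
Iter 18: z = -0.0465 + 0.3926i, |z|^2 = 0.1563
Iter 19: z = -0.0420 + 0.3915i, |z|^2 = 0.1551

Answer: 20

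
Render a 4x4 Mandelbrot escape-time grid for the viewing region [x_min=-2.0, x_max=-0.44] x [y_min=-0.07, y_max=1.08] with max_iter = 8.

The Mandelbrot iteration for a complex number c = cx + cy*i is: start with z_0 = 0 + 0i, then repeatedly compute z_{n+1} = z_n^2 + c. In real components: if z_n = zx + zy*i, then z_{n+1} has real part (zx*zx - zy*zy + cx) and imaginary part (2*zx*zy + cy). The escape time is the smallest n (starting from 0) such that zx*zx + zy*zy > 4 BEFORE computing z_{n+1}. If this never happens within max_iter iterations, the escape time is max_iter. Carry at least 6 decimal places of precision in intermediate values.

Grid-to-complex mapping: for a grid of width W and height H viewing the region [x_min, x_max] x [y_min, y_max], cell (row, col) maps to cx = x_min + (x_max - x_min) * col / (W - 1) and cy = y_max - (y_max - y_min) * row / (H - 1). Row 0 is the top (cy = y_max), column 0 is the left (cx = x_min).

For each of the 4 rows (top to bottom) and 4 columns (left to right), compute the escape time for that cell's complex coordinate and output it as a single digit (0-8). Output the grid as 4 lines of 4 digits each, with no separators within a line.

Answer: 1234
1348
1588
1888

Derivation:
(row=0, col=0): c = -2.0000 + 1.0800i → escape time 1
(row=0, col=1): c = -1.4800 + 1.0800i → escape time 2
(row=0, col=2): c = -0.9600 + 1.0800i → escape time 3
(row=0, col=3): c = -0.4400 + 1.0800i → escape time 4
(row=1, col=0): c = -2.0000 + 0.6967i → escape time 1
(row=1, col=1): c = -1.4800 + 0.6967i → escape time 3
(row=1, col=2): c = -0.9600 + 0.6967i → escape time 4
(row=1, col=3): c = -0.4400 + 0.6967i → escape time 8
(row=2, col=0): c = -2.0000 + 0.3133i → escape time 1
(row=2, col=1): c = -1.4800 + 0.3133i → escape time 5
(row=2, col=2): c = -0.9600 + 0.3133i → escape time 8
(row=2, col=3): c = -0.4400 + 0.3133i → escape time 8
(row=3, col=0): c = -2.0000 + -0.0700i → escape time 1
(row=3, col=1): c = -1.4800 + -0.0700i → escape time 8
(row=3, col=2): c = -0.9600 + -0.0700i → escape time 8
(row=3, col=3): c = -0.4400 + -0.0700i → escape time 8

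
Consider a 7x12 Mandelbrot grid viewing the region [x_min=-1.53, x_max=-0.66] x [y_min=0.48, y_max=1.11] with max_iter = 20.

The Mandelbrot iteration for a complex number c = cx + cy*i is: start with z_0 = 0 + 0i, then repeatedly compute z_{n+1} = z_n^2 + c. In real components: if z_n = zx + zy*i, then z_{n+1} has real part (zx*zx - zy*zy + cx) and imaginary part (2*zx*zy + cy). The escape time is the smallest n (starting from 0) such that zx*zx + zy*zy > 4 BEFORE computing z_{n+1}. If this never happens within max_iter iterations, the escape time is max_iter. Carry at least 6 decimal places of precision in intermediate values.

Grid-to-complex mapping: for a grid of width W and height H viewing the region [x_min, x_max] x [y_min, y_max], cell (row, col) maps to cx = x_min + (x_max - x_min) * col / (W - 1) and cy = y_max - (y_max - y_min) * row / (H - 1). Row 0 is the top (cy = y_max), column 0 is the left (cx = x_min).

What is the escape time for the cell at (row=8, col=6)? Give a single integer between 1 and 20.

z_0 = 0 + 0i, c = -0.6600 + 0.6518i
Iter 1: z = -0.6600 + 0.6518i, |z|^2 = 0.8605
Iter 2: z = -0.6493 + -0.2086i, |z|^2 = 0.4651
Iter 3: z = -0.2820 + 0.9227i, |z|^2 = 0.9308
Iter 4: z = -1.4318 + 0.1315i, |z|^2 = 2.0674
Iter 5: z = 1.3728 + 0.2752i, |z|^2 = 1.9603
Iter 6: z = 1.1488 + 1.4075i, |z|^2 = 3.3008
Iter 7: z = -1.3211 + 3.8858i, |z|^2 = 16.8446
Escaped at iteration 7

Answer: 7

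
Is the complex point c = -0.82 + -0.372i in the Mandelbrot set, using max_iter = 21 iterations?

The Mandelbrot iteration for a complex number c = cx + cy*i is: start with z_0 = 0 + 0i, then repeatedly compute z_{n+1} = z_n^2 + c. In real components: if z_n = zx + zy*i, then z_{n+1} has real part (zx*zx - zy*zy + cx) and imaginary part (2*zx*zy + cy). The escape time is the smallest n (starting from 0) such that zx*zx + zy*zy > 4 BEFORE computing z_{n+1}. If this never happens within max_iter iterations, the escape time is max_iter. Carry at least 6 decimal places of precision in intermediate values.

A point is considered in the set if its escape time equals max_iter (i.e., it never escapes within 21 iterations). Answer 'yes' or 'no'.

z_0 = 0 + 0i, c = -0.8200 + -0.3720i
Iter 1: z = -0.8200 + -0.3720i, |z|^2 = 0.8108
Iter 2: z = -0.2860 + 0.2381i, |z|^2 = 0.1385
Iter 3: z = -0.7949 + -0.5082i, |z|^2 = 0.8901
Iter 4: z = -0.4464 + 0.4359i, |z|^2 = 0.3893
Iter 5: z = -0.8107 + -0.7611i, |z|^2 = 1.2367
Iter 6: z = -0.7420 + 0.8622i, |z|^2 = 1.2940
Iter 7: z = -1.0127 + -1.6516i, |z|^2 = 3.7533
Iter 8: z = -2.5220 + 2.9732i, |z|^2 = 15.2006
Escaped at iteration 8

Answer: no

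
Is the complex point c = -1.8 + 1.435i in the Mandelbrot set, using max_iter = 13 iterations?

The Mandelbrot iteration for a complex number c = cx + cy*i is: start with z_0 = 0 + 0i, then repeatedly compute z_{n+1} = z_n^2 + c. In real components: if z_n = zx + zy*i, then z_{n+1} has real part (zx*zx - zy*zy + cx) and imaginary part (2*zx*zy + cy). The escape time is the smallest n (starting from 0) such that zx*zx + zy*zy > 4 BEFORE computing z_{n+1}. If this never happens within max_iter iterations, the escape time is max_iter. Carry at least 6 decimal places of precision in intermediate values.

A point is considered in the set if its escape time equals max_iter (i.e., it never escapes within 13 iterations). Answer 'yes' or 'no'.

Answer: no

Derivation:
z_0 = 0 + 0i, c = -1.8000 + 1.4350i
Iter 1: z = -1.8000 + 1.4350i, |z|^2 = 5.2992
Escaped at iteration 1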